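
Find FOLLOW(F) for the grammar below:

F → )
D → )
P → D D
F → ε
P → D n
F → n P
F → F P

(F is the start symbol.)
F is the start symbol, so $ ∈ FOLLOW(F).
In F → F P: F is followed by P, add FIRST(P) \ {ε} = { ')' }

Taking the union: FOLLOW(F) = { $, ')' }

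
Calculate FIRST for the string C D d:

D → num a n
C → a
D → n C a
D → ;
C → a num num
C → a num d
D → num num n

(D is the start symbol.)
{ 'a' }

FIRST sets of the non-terminals involved (from the grammar, by fixed-point iteration):
  FIRST(C) = { 'a' }

To compute FIRST(C D d), process the symbols left to right:
Symbol C is a non-terminal. Add FIRST(C) \ {ε} = { 'a' }
C is not nullable (ε ∉ FIRST(C)), so stop here.
FIRST(C D d) = { 'a' }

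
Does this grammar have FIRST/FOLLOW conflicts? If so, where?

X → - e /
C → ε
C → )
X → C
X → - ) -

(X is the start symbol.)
Nullable non-terminals: C, X.
FIRST sets used below: FIRST(C) = { ')', ε }

C: nullable alternative(s) C → ε; FOLLOW(C) = { $ }
  C → ε: FIRST \ {ε} = { } — this is the only nullable alternative, skip
  C → ): FIRST \ {ε} = { ')' } — disjoint from FOLLOW(C)

X: nullable alternative(s) X → C; FOLLOW(X) = { $ }
  X → - e /: FIRST \ {ε} = { '-' } — disjoint from FOLLOW(X)
  X → C: FIRST \ {ε} = { ')' } — this is the only nullable alternative, skip
  X → - ) -: FIRST \ {ε} = { '-' } — disjoint from FOLLOW(X)

No FIRST/FOLLOW conflicts found.

Answer: No FIRST/FOLLOW conflicts.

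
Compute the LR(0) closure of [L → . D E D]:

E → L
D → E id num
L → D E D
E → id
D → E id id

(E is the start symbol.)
{ [D → . E id id], [D → . E id num], [E → . L], [E → . id], [L → . D E D] }

To compute CLOSURE, for each item [A → α.Bβ] where B is a non-terminal, add [B → .γ] for all productions B → γ; repeat for the newly added items until nothing changes.

Start with: [L → . D E D]
  [L → . D E D] has the dot before D: add [D → . E id num], [D → . E id id]
  [D → . E id num] has the dot before E: add [E → . L], [E → . id]
  [E → . L] has the dot before L: all L-items already present
No further items can be added.

CLOSURE = { [D → . E id id], [D → . E id num], [E → . L], [E → . id], [L → . D E D] }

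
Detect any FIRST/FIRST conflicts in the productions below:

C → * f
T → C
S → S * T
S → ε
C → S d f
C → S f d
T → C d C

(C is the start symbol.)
FIRST sets of the non-terminals at (or reachable through a nullable prefix from) the front of some alternative:
  FIRST(S) = { '*', ε }
  FIRST(C) = { '*', 'd', 'f' }

Productions for C:
  C → * f: FIRST = { '*' }
  C → S d f: FIRST = { '*', 'd' }
  C → S f d: FIRST = { '*', 'f' }
Productions for T:
  T → C: FIRST = { '*', 'd', 'f' }
  T → C d C: FIRST = { '*', 'd', 'f' }
Productions for S:
  S → S * T: FIRST = { '*' }
  S → ε: FIRST = { ε }

Conflict for C: C → * f and C → S d f
  Overlap: { '*' }
Conflict for C: C → * f and C → S f d
  Overlap: { '*' }
Conflict for C: C → S d f and C → S f d
  Overlap: { '*' }
Conflict for T: T → C and T → C d C
  Overlap: { '*', 'd', 'f' }

Answer: Yes. C → '*' f / C → S d f on { '*' }; C → '*' f / C → S f d on { '*' }; C → S d f / C → S f d on { '*' }; T → C / T → C d C on { '*', 'd', 'f' }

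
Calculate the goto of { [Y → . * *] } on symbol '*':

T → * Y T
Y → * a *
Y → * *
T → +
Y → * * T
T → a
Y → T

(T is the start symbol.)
GOTO(I, '*') = CLOSURE({ [A → αX.β] : [A → α.Xβ] ∈ I, X = '*' })

Items with dot before '*', with the dot advanced:
  [Y → . * *] → [Y → * . *]
Closure adds nothing (no advanced item has the dot before a non-terminal).

GOTO = { [Y → * . *] }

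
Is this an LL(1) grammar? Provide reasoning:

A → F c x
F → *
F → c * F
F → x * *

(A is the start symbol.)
Yes, the grammar is LL(1).

A grammar is LL(1) if for each non-terminal N with multiple productions, the predict sets of those productions are pairwise disjoint, where PREDICT(N → α) = (FIRST(α) \ {ε}) ∪ (FOLLOW(N) if α ⇒* ε).

For F:
  PREDICT(F → '*') = { '*' }
  PREDICT(F → c '*' F) = { 'c' }
  PREDICT(F → x '*' '*') = { 'x' }
A has a single production, so nothing to check there.

All predict sets are disjoint. The grammar IS LL(1).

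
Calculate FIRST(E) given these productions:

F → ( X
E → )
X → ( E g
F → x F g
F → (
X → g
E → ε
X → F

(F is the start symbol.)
{ ')', ε }

From E → ):
  - ')' is a terminal: add ')' and stop
From E → ε:
  - ε-production, so ε ∈ FIRST(E)

Collecting: FIRST(E) = { ')', ε }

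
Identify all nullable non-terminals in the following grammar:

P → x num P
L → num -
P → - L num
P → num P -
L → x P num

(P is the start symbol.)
None

There are no ε-productions, so no non-terminal can derive ε.
No non-terminals are nullable.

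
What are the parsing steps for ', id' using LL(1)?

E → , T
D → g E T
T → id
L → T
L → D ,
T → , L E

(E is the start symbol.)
LL(1) parsing maintains a stack (initially the start symbol over $) and the input. At each step: if the stack top is a terminal, match it against the current input token; if it is a non-terminal N, replace it with the RHS of M[N, lookahead] (the unique production whose predict set contains the lookahead).

Stack is shown with the top on the left.

Stack  Input   Action
---------------------
E $    , id $  output E → , T
, T $  , id $  match ','
T $    id $    output T → id
id $   id $    match 'id'
$      $       accept

The string is accepted.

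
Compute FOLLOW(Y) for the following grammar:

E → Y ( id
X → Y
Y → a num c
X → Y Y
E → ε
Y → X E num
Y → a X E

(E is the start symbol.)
{ '(', 'a', 'num' }

In E → Y ( id: Y is followed by '(' id, add FIRST('(' id) \ {ε} = { '(' }
In X → Y: Y is at the end, add FOLLOW(X)
In X → Y Y: Y is followed by Y, add FIRST(Y) \ {ε} = { 'a' }
In X → Y Y: Y is at the end, add FOLLOW(X)

The FOLLOW sets referred to above (computed the same way, to a fixed point):
  FOLLOW(X) = { '(', 'a', 'num' }

Taking the union: FOLLOW(Y) = { '(', 'a', 'num' }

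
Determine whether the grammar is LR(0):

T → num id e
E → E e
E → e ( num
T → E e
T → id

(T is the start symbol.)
No. Reduce-reduce conflict: [E → E e .] and [T → E e .]

A grammar is LR(0) if no state in the canonical LR(0) collection has:
  - both a shift item (dot before a terminal) and a complete item (shift-reduce conflict), or
  - two or more complete items (reduce-reduce conflict; the accept item [T' → T .] counts as a complete item here).

Augment with T' → T and build the canonical LR(0) collection (I0 = CLOSURE({[T' → . T]}), then GOTO on every symbol after a dot until no new states appear). It has 11 states:
  I0: { [E → . E e], [E → . e ( num], [T → . E e], [T → . id], [T → . num id e], [T' → . T] }  — shift
  I1: { [E → E . e], [T → E . e] }  — shift
  I2: { [T' → T .] }  — accept
  I3: { [E → e . ( num] }  — shift
  I4: { [T → id .] }  — reduce
  I5: { [T → num . id e] }  — shift
  I6: { [T → num id . e] }  — shift
  I7: { [T → num id e .] }  — reduce
  I8: { [E → e ( . num] }  — shift
  I9: { [E → e ( num .] }  — reduce
  I10: { [E → E e .], [T → E e .] }  — 2 reduces

Conflict in state I10:
  Reduce-reduce conflict: [E → E e .] and [T → E e .]
So the grammar is NOT LR(0).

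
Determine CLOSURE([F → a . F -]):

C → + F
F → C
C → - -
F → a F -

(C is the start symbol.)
{ [C → . + F], [C → . - -], [F → . C], [F → . a F -], [F → a . F -] }

Start with: [F → a . F -]
  [F → a . F -] has the dot before F: add [F → . C], [F → . a F -]
  [F → . C] has the dot before C: add [C → . + F], [C → . - -]
No further items can be added.

CLOSURE = { [C → . + F], [C → . - -], [F → . C], [F → . a F -], [F → a . F -] }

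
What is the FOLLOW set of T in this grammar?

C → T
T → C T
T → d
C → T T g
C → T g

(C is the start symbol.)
{ $, 'd', 'g' }

To compute FOLLOW(T), find every occurrence of T on a right-hand side N → α T β: add FIRST(β) \ {ε}, and if β is empty or nullable also add FOLLOW(N). Iterate to a fixed point.

In C → T: T is at the end, add FOLLOW(C)
In T → C T: T is at the end; this adds FOLLOW(T) to itself — nothing new
In C → T T g: T is followed by T g, add FIRST(T g) \ {ε} = { 'd' }
In C → T T g: T is followed by g, add FIRST(g) \ {ε} = { 'g' }
In C → T g: T is followed by g, add FIRST(g) \ {ε} = { 'g' }

The FOLLOW sets referred to above (computed the same way, to a fixed point):
  FOLLOW(C) = { $, 'd' }

Taking the union: FOLLOW(T) = { $, 'd', 'g' }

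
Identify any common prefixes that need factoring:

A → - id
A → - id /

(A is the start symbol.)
Yes, A has productions with common prefix '- id'

Left-factoring is needed when two productions for the same non-terminal
share a common prefix on the right-hand side.

Productions for A:
  A → - id
  A → - id /

Found common prefix '- id' in productions for A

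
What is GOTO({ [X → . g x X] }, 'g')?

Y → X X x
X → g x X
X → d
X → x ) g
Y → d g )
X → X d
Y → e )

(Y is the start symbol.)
GOTO(I, 'g') = CLOSURE({ [A → αX.β] : [A → α.Xβ] ∈ I, X = 'g' })

Items with dot before 'g', with the dot advanced:
  [X → . g x X] → [X → g . x X]
Closure adds nothing (no advanced item has the dot before a non-terminal).

GOTO = { [X → g . x X] }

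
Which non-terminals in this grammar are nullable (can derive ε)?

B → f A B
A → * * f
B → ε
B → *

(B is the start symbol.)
A non-terminal is nullable if it can derive ε (the empty string): either it has an ε-production, or it has a production whose right-hand side consists entirely of nullable non-terminals.

ε-productions: B → ε
So B is immediately nullable.
No further non-terminal can be added: every production for the remaining non-terminals contains a terminal or a non-nullable non-terminal.
Nullable = { 'B' }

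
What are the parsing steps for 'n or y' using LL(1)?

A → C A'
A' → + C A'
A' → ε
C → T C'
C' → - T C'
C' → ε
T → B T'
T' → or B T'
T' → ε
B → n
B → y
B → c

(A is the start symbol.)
LL(1) parsing maintains a stack (initially the start symbol over $) and the input. At each step: if the stack top is a terminal, match it against the current input token; if it is a non-terminal N, replace it with the RHS of M[N, lookahead] (the unique production whose predict set contains the lookahead).

Stack is shown with the top on the left.

Stack            Input     Action
---------------------------------
A $              n or y $  output A → C A'
C A' $           n or y $  output C → T C'
T C' A' $        n or y $  output T → B T'
B T' C' A' $     n or y $  output B → n
n T' C' A' $     n or y $  match 'n'
T' C' A' $       or y $    output T' → or B T'
or B T' C' A' $  or y $    match 'or'
B T' C' A' $     y $       output B → y
y T' C' A' $     y $       match 'y'
T' C' A' $       $         output T' → ε
C' A' $          $         output C' → ε
A' $             $         output A' → ε
$                $         accept

The string is accepted.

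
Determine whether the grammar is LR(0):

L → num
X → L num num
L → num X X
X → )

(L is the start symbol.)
A grammar is LR(0) if no state in the canonical LR(0) collection has:
  - both a shift item (dot before a terminal) and a complete item (shift-reduce conflict), or
  - two or more complete items (reduce-reduce conflict; the accept item [L' → L .] counts as a complete item here).

Augment with L' → L and build the canonical LR(0) collection (I0 = CLOSURE({[L' → . L]}), then GOTO on every symbol after a dot until no new states appear). It has 9 states:
  I0: { [L → . num X X], [L → . num], [L' → . L] }  — shift
  I1: { [L' → L .] }  — accept
  I2: { [L → . num X X], [L → . num], [L → num . X X], [L → num .], [X → . )], [X → . L num num] }  — shift, reduce
  I3: { [X → ) .] }  — reduce
  I4: { [X → L . num num] }  — shift
  I5: { [L → . num X X], [L → . num], [L → num X . X], [X → . )], [X → . L num num] }  — shift
  I6: { [L → num X X .] }  — reduce
  I7: { [X → L num . num] }  — shift
  I8: { [X → L num num .] }  — reduce

Conflict in state I2:
  Shift-reduce conflict between [L → num .] and [L → . num]
So the grammar is NOT LR(0).

Answer: No. Shift-reduce conflict between [L → num .] and [L → . num]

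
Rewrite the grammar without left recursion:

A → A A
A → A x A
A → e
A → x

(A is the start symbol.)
A is directly left-recursive. The standard transformation for
  A → A α₁ | ... | A α_m | β₁ | ... | β_n
is
  A  → β₁ A' | ... | β_n A'
  A' → α₁ A' | ... | α_m A' | ε

A → e becomes A → e A'
A → x becomes A → x A'
A → A A becomes A' → A A'
A → A x A becomes A' → x A A'
Add A' → ε

Resulting grammar:
A → e A'
A → x A'
A' → A A'
A' → x A A'
A' → ε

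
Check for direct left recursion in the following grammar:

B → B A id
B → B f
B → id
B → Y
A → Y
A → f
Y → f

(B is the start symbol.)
B → B A id: LEFT RECURSIVE (starts with B)
B → B f: LEFT RECURSIVE (starts with B)
B → id: starts with id
B → Y: starts with Y
A → Y: starts with Y
A → f: starts with f
Y → f: starts with f

The grammar has direct left recursion on: B.

Answer: Yes, B is left-recursive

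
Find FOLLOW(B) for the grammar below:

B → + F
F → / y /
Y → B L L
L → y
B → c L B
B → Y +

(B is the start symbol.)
To compute FOLLOW(B), find every occurrence of B on a right-hand side N → α B β: add FIRST(β) \ {ε}, and if β is empty or nullable also add FOLLOW(N). Iterate to a fixed point.

B is the start symbol, so $ ∈ FOLLOW(B).
In Y → B L L: B is followed by L L, add FIRST(L L) \ {ε} = { 'y' }
In B → c L B: B is at the end; this adds FOLLOW(B) to itself — nothing new

Taking the union: FOLLOW(B) = { $, 'y' }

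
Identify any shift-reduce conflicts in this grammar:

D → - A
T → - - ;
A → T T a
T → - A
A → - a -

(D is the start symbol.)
A shift-reduce conflict occurs when an LR(0) state has both:
  - a complete (reduce) item [A → α .] (dot at the end), and
  - a shift item [B → β . c γ] (dot before a terminal).

Augment with D' → D and build the canonical LR(0) collection (I0 = CLOSURE({[D' → . D]}), then GOTO on every symbol after a dot until no new states appear). It has 14 states:
  I0: { [D → . - A], [D' → . D] }  — shift
  I1: { [A → . - a -], [A → . T T a], [D → - . A], [T → . - - ;], [T → . - A] }  — shift
  I2: { [D' → D .] }  — accept
  I3: { [A → - . a -], [A → . - a -], [A → . T T a], [T → - . - ;], [T → - . A], [T → . - - ;], [T → . - A] }  — shift
  I4: { [D → - A .] }  — reduce
  I5: { [A → T . T a], [T → . - - ;], [T → . - A] }  — shift
  I6: { [A → . - a -], [A → . T T a], [T → - . - ;], [T → - . A], [T → . - - ;], [T → . - A] }  — shift
  I7: { [A → T T . a] }  — shift
  I8: { [A → T T a .] }  — reduce
  I9: { [A → - . a -], [A → . - a -], [A → . T T a], [T → - - . ;], [T → - . - ;], [T → - . A], [T → . - - ;], [T → . - A] }  — shift
  I10: { [T → - A .] }  — reduce
  I11: { [T → - - ; .] }  — reduce
  I12: { [A → - a . -] }  — shift
  I13: { [A → - a - .] }  — reduce

No state contains both a complete item and a shift item.

Answer: No shift-reduce conflicts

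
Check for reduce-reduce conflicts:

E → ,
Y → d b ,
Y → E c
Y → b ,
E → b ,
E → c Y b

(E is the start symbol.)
Augment with E' → E and build the canonical LR(0) collection (I0 = CLOSURE({[E' → . E]}), then GOTO on every symbol after a dot until no new states appear). It has 15 states:
  I0: { [E → . ,], [E → . b ,], [E → . c Y b], [E' → . E] }  — shift
  I1: { [E → , .] }  — reduce
  I2: { [E' → E .] }  — accept
  I3: { [E → b . ,] }  — shift
  I4: { [E → . ,], [E → . b ,], [E → . c Y b], [E → c . Y b], [Y → . E c], [Y → . b ,], [Y → . d b ,] }  — shift
  I5: { [Y → E . c] }  — shift
  I6: { [E → c Y . b] }  — shift
  I7: { [E → b . ,], [Y → b . ,] }  — shift
  I8: { [Y → d . b ,] }  — shift
  I9: { [Y → d b . ,] }  — shift
  I10: { [Y → d b , .] }  — reduce
  I11: { [E → b , .], [Y → b , .] }  — 2 reduces
  I12: { [E → c Y b .] }  — reduce
  I13: { [Y → E c .] }  — reduce
  I14: { [E → b , .] }  — reduce

I11 contains complete items [E → b , .], [Y → b , .] — reduce-reduce conflict.

Answer: Yes — I11: [E → b , .] vs [Y → b , .]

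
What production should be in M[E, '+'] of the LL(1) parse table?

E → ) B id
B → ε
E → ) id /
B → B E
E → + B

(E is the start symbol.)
To find M[E, '+'], we find productions for E where '+' is in the predict set (PREDICT(N → α) = (FIRST(α) \ {ε}) ∪ (FOLLOW(N) if α ⇒* ε)).

E → ) B id: PREDICT = { ')' }
E → ) id /: PREDICT = { ')' }
E → + B: PREDICT = { '+' }
  '+' is in predict set, so this production goes in M[E, '+']

M[E, '+'] = E → + B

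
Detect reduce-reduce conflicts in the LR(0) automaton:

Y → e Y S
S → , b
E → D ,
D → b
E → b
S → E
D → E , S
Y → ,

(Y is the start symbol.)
A reduce-reduce conflict occurs when an LR(0) state has two complete items [A → α .] and [B → β .] — both call for a reduction, and with no lookahead the parser cannot choose between them.

Augment with Y' → Y and build the canonical LR(0) collection (I0 = CLOSURE({[Y' → . Y]}), then GOTO on every symbol after a dot until no new states appear). It has 14 states:
  I0: { [Y → . ,], [Y → . e Y S], [Y' → . Y] }  — shift
  I1: { [Y → , .] }  — reduce
  I2: { [Y' → Y .] }  — accept
  I3: { [Y → . ,], [Y → . e Y S], [Y → e . Y S] }  — shift
  I4: { [D → . E , S], [D → . b], [E → . D ,], [E → . b], [S → . , b], [S → . E], [Y → e Y . S] }  — shift
  I5: { [S → , . b] }  — shift
  I6: { [E → D . ,] }  — shift
  I7: { [D → E . , S], [S → E .] }  — shift, reduce
  I8: { [Y → e Y S .] }  — reduce
  I9: { [D → b .], [E → b .] }  — 2 reduces
  I10: { [D → . E , S], [D → . b], [D → E , . S], [E → . D ,], [E → . b], [S → . , b], [S → . E] }  — shift
  I11: { [D → E , S .] }  — reduce
  I12: { [E → D , .] }  — reduce
  I13: { [S → , b .] }  — reduce

I9 contains complete items [D → b .], [E → b .] — reduce-reduce conflict.

Answer: Yes — I9: [D → b .] vs [E → b .]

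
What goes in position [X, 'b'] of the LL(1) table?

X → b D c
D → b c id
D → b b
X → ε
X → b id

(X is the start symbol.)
To find M[X, 'b'], we find productions for X where 'b' is in the predict set (PREDICT(N → α) = (FIRST(α) \ {ε}) ∪ (FOLLOW(N) if α ⇒* ε)).

Relevant sets:
  FOLLOW(X) = { $ }

X → b D c: PREDICT = { 'b' }
  'b' is in predict set, so this production goes in M[X, 'b']
X → ε: PREDICT = { $ }
X → b id: PREDICT = { 'b' }
  'b' is in predict set, so this production goes in M[X, 'b']

M[X, 'b'] = X → b D c, X → b id  (a multiply-defined cell — the grammar is not LL(1))

Answer: X → b D c, X → b id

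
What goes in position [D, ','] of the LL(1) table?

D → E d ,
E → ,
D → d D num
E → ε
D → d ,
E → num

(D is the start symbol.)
To find M[D, ','], we find productions for D where ',' is in the predict set (PREDICT(N → α) = (FIRST(α) \ {ε}) ∪ (FOLLOW(N) if α ⇒* ε)).

Relevant sets:
  FIRST(E) = { ',', 'num', ε }

D → E d ,: PREDICT = { ',', 'd', 'num' }
  ',' is in predict set, so this production goes in M[D, ',']
D → d D num: PREDICT = { 'd' }
D → d ,: PREDICT = { 'd' }

M[D, ','] = D → E d ,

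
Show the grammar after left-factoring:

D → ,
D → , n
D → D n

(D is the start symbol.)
D → , D'
D' → ε
D' → n
D → D n

Left-factoring transforms A → αβ₁ | αβ₂ into A → αA' and A' → β₁ | β₂
(α is the longest common prefix among the alternatives). Repeat until
no nonterminal has two alternatives with a common prefix.

Round 1: D has alternatives sharing prefix ','. Introduce D': D → , D'
  Add: D' → ε
  Add: D' → n

No remaining common prefixes — done.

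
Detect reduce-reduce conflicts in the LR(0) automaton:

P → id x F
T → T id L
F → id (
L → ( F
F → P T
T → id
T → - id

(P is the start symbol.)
Augment with P' → P and build the canonical LR(0) collection (I0 = CLOSURE({[P' → . P]}), then GOTO on every symbol after a dot until no new states appear). It has 16 states:
  I0: { [P → . id x F], [P' → . P] }  — shift
  I1: { [P' → P .] }  — accept
  I2: { [P → id . x F] }  — shift
  I3: { [F → . P T], [F → . id (], [P → . id x F], [P → id x . F] }  — shift
  I4: { [P → id x F .] }  — reduce
  I5: { [F → P . T], [T → . - id], [T → . T id L], [T → . id] }  — shift
  I6: { [F → id . (], [P → id . x F] }  — shift
  I7: { [F → id ( .] }  — reduce
  I8: { [T → - . id] }  — shift
  I9: { [F → P T .], [T → T . id L] }  — shift, reduce
  I10: { [T → id .] }  — reduce
  I11: { [L → . ( F], [T → T id . L] }  — shift
  I12: { [F → . P T], [F → . id (], [L → ( . F], [P → . id x F] }  — shift
  I13: { [T → T id L .] }  — reduce
  I14: { [L → ( F .] }  — reduce
  I15: { [T → - id .] }  — reduce

No state contains more than one complete item.

Answer: No reduce-reduce conflicts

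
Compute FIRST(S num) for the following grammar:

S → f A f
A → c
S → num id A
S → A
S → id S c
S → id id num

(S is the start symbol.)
{ 'c', 'f', 'id', 'num' }

FIRST sets of the non-terminals involved (from the grammar, by fixed-point iteration):
  FIRST(S) = { 'c', 'f', 'id', 'num' }

To compute FIRST(S num), process the symbols left to right:
Symbol S is a non-terminal. Add FIRST(S) \ {ε} = { 'c', 'f', 'id', 'num' }
S is not nullable (ε ∉ FIRST(S)), so stop here.
FIRST(S num) = { 'c', 'f', 'id', 'num' }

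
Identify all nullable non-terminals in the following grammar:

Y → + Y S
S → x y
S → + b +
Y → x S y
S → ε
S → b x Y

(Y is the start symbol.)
{ 'S' }

ε-productions: S → ε
So S is immediately nullable.
No further non-terminal can be added: every production for the remaining non-terminals contains a terminal or a non-nullable non-terminal.
Nullable = { 'S' }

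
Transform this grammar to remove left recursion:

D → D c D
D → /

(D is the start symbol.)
D is directly left-recursive. The standard transformation for
  A → A α₁ | ... | A α_m | β₁ | ... | β_n
is
  A  → β₁ A' | ... | β_n A'
  A' → α₁ A' | ... | α_m A' | ε

D → / becomes D → / D'
D → D c D becomes D' → c D D'
Add D' → ε

Resulting grammar:
D → / D'
D' → c D D'
D' → ε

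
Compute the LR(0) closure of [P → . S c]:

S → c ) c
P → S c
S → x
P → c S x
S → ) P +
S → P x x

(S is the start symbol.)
To compute CLOSURE, for each item [A → α.Bβ] where B is a non-terminal, add [B → .γ] for all productions B → γ; repeat for the newly added items until nothing changes.

Start with: [P → . S c]
  [P → . S c] has the dot before S: add [S → . c ) c], [S → . x], [S → . ) P +], [S → . P x x]
  [S → . P x x] has the dot before P: add [P → . c S x]
No further items can be added.

CLOSURE = { [P → . S c], [P → . c S x], [S → . ) P +], [S → . P x x], [S → . c ) c], [S → . x] }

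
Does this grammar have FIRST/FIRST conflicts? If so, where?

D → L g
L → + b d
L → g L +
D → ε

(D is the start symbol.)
No FIRST/FIRST conflicts.

A FIRST/FIRST conflict occurs when two productions N → α and N → β for the same non-terminal have FIRST(α) ∩ FIRST(β) ≠ ∅ (with ε ∈ FIRST of a nullable right-hand side, so two nullable alternatives also conflict).

FIRST sets of the non-terminals at (or reachable through a nullable prefix from) the front of some alternative:
  FIRST(L) = { '+', 'g' }

Productions for D:
  D → L g: FIRST = { '+', 'g' }
  D → ε: FIRST = { ε }
Productions for L:
  L → + b d: FIRST = { '+' }
  L → g L +: FIRST = { 'g' }

All alternatives of each non-terminal have pairwise disjoint FIRST sets.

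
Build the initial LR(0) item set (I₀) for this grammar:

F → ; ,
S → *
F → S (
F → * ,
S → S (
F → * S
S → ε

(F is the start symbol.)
First, augment the grammar with F' → F
I₀ = CLOSURE({ [F' → . F] }):
  [F' → . F] has the dot before F: add [F → . ; ,], [F → . S (], [F → . * ,], [F → . * S]
  [F → . S (] has the dot before S: add [S → . *], [S → . S (], [S → .]
No further items can be added.

I₀ = { [F → . * ,], [F → . * S], [F → . ; ,], [F → . S (], [F' → . F], [S → . *], [S → . S (], [S → .] }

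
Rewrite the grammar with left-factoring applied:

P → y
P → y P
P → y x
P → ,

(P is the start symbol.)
Left-factoring transforms A → αβ₁ | αβ₂ into A → αA' and A' → β₁ | β₂
(α is the longest common prefix among the alternatives). Repeat until
no nonterminal has two alternatives with a common prefix.

Round 1: P has alternatives sharing prefix 'y'. Introduce P': P → y P'
  Add: P' → ε
  Add: P' → P
  Add: P' → x

No remaining common prefixes — done.

Resulting grammar:
P → y P'
P' → ε
P' → P
P' → x
P → ,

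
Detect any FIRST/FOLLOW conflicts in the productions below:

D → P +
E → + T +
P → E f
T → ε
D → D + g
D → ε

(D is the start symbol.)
Nullable non-terminals: D, T.
FIRST sets used below: FIRST(P) = { '+' }, FIRST(D) = { '+', ε }

D: nullable alternative(s) D → ε; FOLLOW(D) = { $, '+' }
  D → P +: FIRST \ {ε} = { '+' } — overlaps FOLLOW(D) on { '+' }: CONFLICT
  D → D + g: FIRST \ {ε} = { '+' } — overlaps FOLLOW(D) on { '+' }: CONFLICT
  D → ε: FIRST \ {ε} = { } — this is the only nullable alternative, skip
T has a nullable alternative but only one production, so nothing to check.

E, P have no nullable alternative, so no FIRST/FOLLOW check is needed there.

So the grammar has 2 FIRST/FOLLOW conflicts (marked CONFLICT above).

Answer: Yes. D → P '+' with FOLLOW(D) on { '+' }; D → D '+' g with FOLLOW(D) on { '+' }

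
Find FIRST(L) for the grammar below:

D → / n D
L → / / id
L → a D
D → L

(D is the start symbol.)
To compute FIRST(L), examine every production with L on the left-hand side, reading each right-hand side left to right until a non-nullable symbol is reached.

From L → / / id:
  - '/' is a terminal: add '/' and stop
From L → a D:
  - a is a terminal: add 'a' and stop

Collecting: FIRST(L) = { '/', 'a' }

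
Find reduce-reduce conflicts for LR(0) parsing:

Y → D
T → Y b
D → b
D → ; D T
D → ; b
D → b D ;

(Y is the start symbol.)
Augment with Y' → Y and build the canonical LR(0) collection (I0 = CLOSURE({[Y' → . Y]}), then GOTO on every symbol after a dot until no new states appear). It has 12 states:
  I0: { [D → . ; D T], [D → . ; b], [D → . b D ;], [D → . b], [Y → . D], [Y' → . Y] }  — shift
  I1: { [D → . ; D T], [D → . ; b], [D → . b D ;], [D → . b], [D → ; . D T], [D → ; . b] }  — shift
  I2: { [Y → D .] }  — reduce
  I3: { [Y' → Y .] }  — accept
  I4: { [D → . ; D T], [D → . ; b], [D → . b D ;], [D → . b], [D → b . D ;], [D → b .] }  — shift, reduce
  I5: { [D → b D . ;] }  — shift
  I6: { [D → b D ; .] }  — reduce
  I7: { [D → . ; D T], [D → . ; b], [D → . b D ;], [D → . b], [D → ; D . T], [T → . Y b], [Y → . D] }  — shift
  I8: { [D → . ; D T], [D → . ; b], [D → . b D ;], [D → . b], [D → ; b .], [D → b . D ;], [D → b .] }  — shift, 2 reduces
  I9: { [D → ; D T .] }  — reduce
  I10: { [T → Y . b] }  — shift
  I11: { [T → Y b .] }  — reduce

I8 contains complete items [D → ; b .], [D → b .] — reduce-reduce conflict.

Answer: Yes — I8: [D → ; b .] vs [D → b .]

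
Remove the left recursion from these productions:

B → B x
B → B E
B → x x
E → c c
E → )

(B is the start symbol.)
B → x x B'
B' → x B'
B' → E B'
B' → ε
E → c c
E → )

B is directly left-recursive. The standard transformation for
  A → A α₁ | ... | A α_m | β₁ | ... | β_n
is
  A  → β₁ A' | ... | β_n A'
  A' → α₁ A' | ... | α_m A' | ε

B → x x becomes B → x x B'
B → B x becomes B' → x B'
B → B E becomes B' → E B'
Add B' → ε

Productions for other non-terminals are unchanged:
  E → c c
  E → )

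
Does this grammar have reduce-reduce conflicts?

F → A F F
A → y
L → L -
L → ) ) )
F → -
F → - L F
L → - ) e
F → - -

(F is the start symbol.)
A reduce-reduce conflict occurs when an LR(0) state has two complete items [A → α .] and [B → β .] — both call for a reduction, and with no lookahead the parser cannot choose between them.

Augment with F' → F and build the canonical LR(0) collection (I0 = CLOSURE({[F' → . F]}), then GOTO on every symbol after a dot until no new states appear). It has 16 states:
  I0: { [A → . y], [F → . - -], [F → . - L F], [F → . -], [F → . A F F], [F' → . F] }  — shift
  I1: { [F → - . -], [F → - . L F], [F → - .], [L → . ) ) )], [L → . - ) e], [L → . L -] }  — shift, reduce
  I2: { [A → . y], [F → . - -], [F → . - L F], [F → . -], [F → . A F F], [F → A . F F] }  — shift
  I3: { [F' → F .] }  — accept
  I4: { [A → y .] }  — reduce
  I5: { [A → . y], [F → . - -], [F → . - L F], [F → . -], [F → . A F F], [F → A F . F] }  — shift
  I6: { [F → A F F .] }  — reduce
  I7: { [L → ) . ) )] }  — shift
  I8: { [F → - - .], [L → - . ) e] }  — shift, reduce
  I9: { [A → . y], [F → - L . F], [F → . - -], [F → . - L F], [F → . -], [F → . A F F], [L → L . -] }  — shift
  I10: { [F → - . -], [F → - . L F], [F → - .], [L → . ) ) )], [L → . - ) e], [L → . L -], [L → L - .] }  — shift, 2 reduces
  I11: { [F → - L F .] }  — reduce
  I12: { [L → - ) . e] }  — shift
  I13: { [L → - ) e .] }  — reduce
  I14: { [L → ) ) . )] }  — shift
  I15: { [L → ) ) ) .] }  — reduce

I10 contains complete items [F → - .], [L → L - .] — reduce-reduce conflict.

Answer: Yes — I10: [F → - .] vs [L → L - .]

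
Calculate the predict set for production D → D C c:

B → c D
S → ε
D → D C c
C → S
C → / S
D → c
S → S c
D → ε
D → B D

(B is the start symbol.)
{ '/', 'c' }

PREDICT(D → D C c) = (FIRST(RHS) \ {ε}) ∪ (FOLLOW(D) if ε ∈ FIRST(RHS), i.e. RHS ⇒* ε)
FIRST(D) = { '/', 'c', ε }
FIRST(C) = { '/', 'c', ε }
FIRST(D C c) = { '/', 'c' }
ε ∉ FIRST(D C c), so FOLLOW(D) is not added.
PREDICT(D → D C c) = { '/', 'c' }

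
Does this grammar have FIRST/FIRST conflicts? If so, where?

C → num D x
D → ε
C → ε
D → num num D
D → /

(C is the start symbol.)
No FIRST/FIRST conflicts.

Productions for C:
  C → num D x: FIRST = { 'num' }
  C → ε: FIRST = { ε }
Productions for D:
  D → ε: FIRST = { ε }
  D → num num D: FIRST = { 'num' }
  D → /: FIRST = { '/' }

All alternatives of each non-terminal have pairwise disjoint FIRST sets.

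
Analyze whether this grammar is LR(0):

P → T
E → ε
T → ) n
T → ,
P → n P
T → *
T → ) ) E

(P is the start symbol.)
Augment with P' → P and build the canonical LR(0) collection (I0 = CLOSURE({[P' → . P]}), then GOTO on every symbol after a dot until no new states appear). It has 11 states:
  I0: { [P → . T], [P → . n P], [P' → . P], [T → . ) ) E], [T → . ) n], [T → . *], [T → . ,] }  — shift
  I1: { [T → ) . ) E], [T → ) . n] }  — shift
  I2: { [T → * .] }  — reduce
  I3: { [T → , .] }  — reduce
  I4: { [P' → P .] }  — accept
  I5: { [P → T .] }  — reduce
  I6: { [P → . T], [P → . n P], [P → n . P], [T → . ) ) E], [T → . ) n], [T → . *], [T → . ,] }  — shift
  I7: { [P → n P .] }  — reduce
  I8: { [E → .], [T → ) ) . E] }  — reduce
  I9: { [T → ) n .] }  — reduce
  I10: { [T → ) ) E .] }  — reduce

Every state is either a pure shift/goto state or contains exactly one complete item and nothing to shift — no conflicts. The grammar is LR(0).

Answer: Yes, the grammar is LR(0)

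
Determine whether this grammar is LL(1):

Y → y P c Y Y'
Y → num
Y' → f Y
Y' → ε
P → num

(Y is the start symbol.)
A grammar is LL(1) if for each non-terminal N with multiple productions, the predict sets of those productions are pairwise disjoint, where PREDICT(N → α) = (FIRST(α) \ {ε}) ∪ (FOLLOW(N) if α ⇒* ε).

Relevant sets:
  FOLLOW(Y') = { $, 'f' }

For Y:
  PREDICT(Y → y P c Y Y') = { 'y' }
  PREDICT(Y → num) = { 'num' }
For Y':
  PREDICT(Y' → f Y) = { 'f' }
  PREDICT(Y' → ε) = { $, 'f' }
P has a single production, so nothing to check there.

Conflict found: Predict set conflict for Y': { 'f' }
The grammar is NOT LL(1).

Answer: No. Predict set conflict for Y': { 'f' }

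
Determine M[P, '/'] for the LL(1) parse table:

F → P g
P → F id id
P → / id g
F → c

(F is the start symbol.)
To find M[P, '/'], we find productions for P where '/' is in the predict set (PREDICT(N → α) = (FIRST(α) \ {ε}) ∪ (FOLLOW(N) if α ⇒* ε)).

Relevant sets:
  FIRST(F) = { '/', 'c' }

P → F id id: PREDICT = { '/', 'c' }
  '/' is in predict set, so this production goes in M[P, '/']
P → / id g: PREDICT = { '/' }
  '/' is in predict set, so this production goes in M[P, '/']

M[P, '/'] = P → F id id, P → / id g  (a multiply-defined cell — the grammar is not LL(1))

Answer: P → F id id, P → / id g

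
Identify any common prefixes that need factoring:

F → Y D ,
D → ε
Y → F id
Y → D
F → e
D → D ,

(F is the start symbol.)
No, left-factoring is not needed

Left-factoring is needed when two productions for the same non-terminal
share a common prefix on the right-hand side.

Productions for F:
  F → Y D ,
  F → e
Productions for D:
  D → ε
  D → D ,
Productions for Y:
  Y → F id
  Y → D

No common prefixes found.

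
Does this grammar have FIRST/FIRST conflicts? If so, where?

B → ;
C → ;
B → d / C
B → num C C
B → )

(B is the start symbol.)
No FIRST/FIRST conflicts.

A FIRST/FIRST conflict occurs when two productions N → α and N → β for the same non-terminal have FIRST(α) ∩ FIRST(β) ≠ ∅ (with ε ∈ FIRST of a nullable right-hand side, so two nullable alternatives also conflict).

Productions for B:
  B → ;: FIRST = { ';' }
  B → d / C: FIRST = { 'd' }
  B → num C C: FIRST = { 'num' }
  B → ): FIRST = { ')' }
C has only one production, so no FIRST/FIRST conflict is possible there.

All alternatives of each non-terminal have pairwise disjoint FIRST sets.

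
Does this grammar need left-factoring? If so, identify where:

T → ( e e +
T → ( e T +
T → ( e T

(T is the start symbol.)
Yes, T has productions with common prefix '( e'

Left-factoring is needed when two productions for the same non-terminal
share a common prefix on the right-hand side.

Productions for T:
  T → ( e e +
  T → ( e T +
  T → ( e T

Found common prefix '( e' in productions for T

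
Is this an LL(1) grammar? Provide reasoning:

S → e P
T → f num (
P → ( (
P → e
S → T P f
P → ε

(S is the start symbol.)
A grammar is LL(1) if for each non-terminal N with multiple productions, the predict sets of those productions are pairwise disjoint, where PREDICT(N → α) = (FIRST(α) \ {ε}) ∪ (FOLLOW(N) if α ⇒* ε).

Relevant sets:
  FIRST(T) = { 'f' }
  FOLLOW(P) = { $, 'f' }

For S:
  PREDICT(S → e P) = { 'e' }
  PREDICT(S → T P f) = { 'f' }
For P:
  PREDICT(P → '(' '(') = { '(' }
  PREDICT(P → e) = { 'e' }
  PREDICT(P → ε) = { $, 'f' }
T has a single production, so nothing to check there.

All predict sets are disjoint. The grammar IS LL(1).

Answer: Yes, the grammar is LL(1).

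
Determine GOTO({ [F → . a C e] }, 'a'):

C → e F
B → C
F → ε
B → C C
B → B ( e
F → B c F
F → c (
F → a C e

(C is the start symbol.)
GOTO(I, 'a') = CLOSURE({ [A → αX.β] : [A → α.Xβ] ∈ I, X = 'a' })

Items with dot before 'a', with the dot advanced:
  [F → . a C e] → [F → a . C e]
Closure of the advanced items:
  [F → a . C e] has the dot before C: add [C → . e F]

GOTO = { [C → . e F], [F → a . C e] }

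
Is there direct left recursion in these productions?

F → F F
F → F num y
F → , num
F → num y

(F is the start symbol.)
Yes, F is left-recursive

F → F F: LEFT RECURSIVE (starts with F)
F → F num y: LEFT RECURSIVE (starts with F)
F → , num: starts with ','
F → num y: starts with num

The grammar has direct left recursion on: F.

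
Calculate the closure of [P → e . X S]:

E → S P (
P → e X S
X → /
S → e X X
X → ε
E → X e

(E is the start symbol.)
{ [P → e . X S], [X → . /], [X → .] }

To compute CLOSURE, for each item [A → α.Bβ] where B is a non-terminal, add [B → .γ] for all productions B → γ; repeat for the newly added items until nothing changes.

Start with: [P → e . X S]
  [P → e . X S] has the dot before X: add [X → . /], [X → .]
No further items can be added.

CLOSURE = { [P → e . X S], [X → . /], [X → .] }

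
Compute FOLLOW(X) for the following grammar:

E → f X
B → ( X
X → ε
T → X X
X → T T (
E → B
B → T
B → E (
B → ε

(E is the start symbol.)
{ $, '(' }

To compute FOLLOW(X), find every occurrence of X on a right-hand side N → α X β: add FIRST(β) \ {ε}, and if β is empty or nullable also add FOLLOW(N). Iterate to a fixed point.

In E → f X: X is at the end, add FOLLOW(E)
In B → ( X: X is at the end, add FOLLOW(B)
In T → X X: X is followed by X, add FIRST(X) \ {ε} = { '(' }
  X is nullable, so also add FOLLOW(T)
In T → X X: X is at the end, add FOLLOW(T)

The FOLLOW sets referred to above (computed the same way, to a fixed point):
  FOLLOW(E) = { $, '(' }
  FOLLOW(B) = { $, '(' }
  FOLLOW(T) = { $, '(' }

Taking the union: FOLLOW(X) = { $, '(' }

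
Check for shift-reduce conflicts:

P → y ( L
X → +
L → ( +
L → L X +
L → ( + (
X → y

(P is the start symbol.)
Yes — I5: [P → y ( L .] vs [X → . +]; I10: [L → ( + .] vs [L → ( + . (]

A shift-reduce conflict occurs when an LR(0) state has both:
  - a complete (reduce) item [A → α .] (dot at the end), and
  - a shift item [B → β . c γ] (dot before a terminal).

Augment with P' → P and build the canonical LR(0) collection (I0 = CLOSURE({[P' → . P]}), then GOTO on every symbol after a dot until no new states appear). It has 12 states:
  I0: { [P → . y ( L], [P' → . P] }  — shift
  I1: { [P' → P .] }  — accept
  I2: { [P → y . ( L] }  — shift
  I3: { [L → . ( + (], [L → . ( +], [L → . L X +], [P → y ( . L] }  — shift
  I4: { [L → ( . + (], [L → ( . +] }  — shift
  I5: { [L → L . X +], [P → y ( L .], [X → . +], [X → . y] }  — shift, reduce
  I6: { [X → + .] }  — reduce
  I7: { [L → L X . +] }  — shift
  I8: { [X → y .] }  — reduce
  I9: { [L → L X + .] }  — reduce
  I10: { [L → ( + . (], [L → ( + .] }  — shift, reduce
  I11: { [L → ( + ( .] }  — reduce

I5 contains reduce item [P → y ( L .] and shift items [X → . +], [X → . y] — shift-reduce conflict.
I10 contains reduce item [L → ( + .] and shift item [L → ( + . (] — shift-reduce conflict.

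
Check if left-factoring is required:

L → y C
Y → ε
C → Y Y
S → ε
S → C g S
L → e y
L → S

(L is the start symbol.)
No, left-factoring is not needed

Left-factoring is needed when two productions for the same non-terminal
share a common prefix on the right-hand side.

Productions for L:
  L → y C
  L → e y
  L → S
Productions for S:
  S → ε
  S → C g S

No common prefixes found.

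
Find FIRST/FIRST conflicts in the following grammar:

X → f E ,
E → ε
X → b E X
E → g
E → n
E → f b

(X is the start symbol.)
No FIRST/FIRST conflicts.

A FIRST/FIRST conflict occurs when two productions N → α and N → β for the same non-terminal have FIRST(α) ∩ FIRST(β) ≠ ∅ (with ε ∈ FIRST of a nullable right-hand side, so two nullable alternatives also conflict).

Productions for X:
  X → f E ,: FIRST = { 'f' }
  X → b E X: FIRST = { 'b' }
Productions for E:
  E → ε: FIRST = { ε }
  E → g: FIRST = { 'g' }
  E → n: FIRST = { 'n' }
  E → f b: FIRST = { 'f' }

All alternatives of each non-terminal have pairwise disjoint FIRST sets.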